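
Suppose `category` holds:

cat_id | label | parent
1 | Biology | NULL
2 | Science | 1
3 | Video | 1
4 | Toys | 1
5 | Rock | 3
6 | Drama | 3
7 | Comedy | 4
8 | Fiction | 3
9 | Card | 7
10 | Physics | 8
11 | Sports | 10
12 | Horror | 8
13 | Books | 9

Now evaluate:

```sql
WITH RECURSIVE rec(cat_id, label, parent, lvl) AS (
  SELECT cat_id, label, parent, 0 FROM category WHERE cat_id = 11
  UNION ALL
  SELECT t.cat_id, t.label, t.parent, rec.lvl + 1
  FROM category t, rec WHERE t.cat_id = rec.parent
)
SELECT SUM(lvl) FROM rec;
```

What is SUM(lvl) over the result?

10

Base: cat_id=11 (Sports), parent=10, lvl 0.
Iteration 1: join on cat_id=10 -> Physics (id 10, parent=8, lvl 1).
Iteration 2: join on cat_id=8 -> Fiction (id 8, parent=3, lvl 2).
Iteration 3: join on cat_id=3 -> Video (id 3, parent=1, lvl 3).
Iteration 4: join on cat_id=1 -> Biology (id 1, parent=NULL, lvl 4).
Iteration 5: parent is NULL; no match; recursion stops.
SUM(lvl) = 0 + 1 + 2 + 3 + 4 = 10.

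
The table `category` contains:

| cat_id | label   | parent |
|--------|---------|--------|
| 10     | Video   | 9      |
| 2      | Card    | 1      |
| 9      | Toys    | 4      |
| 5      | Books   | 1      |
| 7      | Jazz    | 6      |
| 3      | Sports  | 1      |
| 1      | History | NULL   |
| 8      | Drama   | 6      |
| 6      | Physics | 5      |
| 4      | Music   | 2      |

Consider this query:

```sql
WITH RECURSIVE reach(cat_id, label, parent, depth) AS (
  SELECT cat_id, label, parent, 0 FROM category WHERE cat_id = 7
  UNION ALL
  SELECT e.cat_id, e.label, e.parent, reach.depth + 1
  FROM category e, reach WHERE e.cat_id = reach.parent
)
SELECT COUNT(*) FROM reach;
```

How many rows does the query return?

4

Base: cat_id=7 (Jazz), parent=6, depth 0.
Iteration 1: join on cat_id=6 -> Physics (id 6, parent=5, depth 1).
Iteration 2: join on cat_id=5 -> Books (id 5, parent=1, depth 2).
Iteration 3: join on cat_id=1 -> History (id 1, parent=NULL, depth 3).
Iteration 4: parent is NULL; no match; recursion stops.
Total rows emitted: 4.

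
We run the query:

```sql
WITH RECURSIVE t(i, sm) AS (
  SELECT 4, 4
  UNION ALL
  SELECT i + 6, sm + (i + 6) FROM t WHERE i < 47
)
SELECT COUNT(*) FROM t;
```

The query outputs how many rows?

9

Base: i=4, sm=4.
Iteration 1: 4 < 47 holds -> i = 4 + 6 = 10, sm = 4 + 10 = 14.
Iteration 2: 10 < 47 holds -> i = 10 + 6 = 16, sm = 14 + 16 = 30.
Iteration 3: 16 < 47 holds -> i = 16 + 6 = 22, sm = 30 + 22 = 52.
Iteration 4: 22 < 47 holds -> i = 22 + 6 = 28, sm = 52 + 28 = 80.
Iteration 5: 28 < 47 holds -> i = 28 + 6 = 34, sm = 80 + 34 = 114.
Iteration 6: 34 < 47 holds -> i = 34 + 6 = 40, sm = 114 + 40 = 154.
Iteration 7: 40 < 47 holds -> i = 40 + 6 = 46, sm = 154 + 46 = 200.
Iteration 8: 46 < 47 holds -> i = 46 + 6 = 52, sm = 200 + 52 = 252.
Iteration 9: 52 < 47 fails; recursion stops.
Total rows emitted: 9.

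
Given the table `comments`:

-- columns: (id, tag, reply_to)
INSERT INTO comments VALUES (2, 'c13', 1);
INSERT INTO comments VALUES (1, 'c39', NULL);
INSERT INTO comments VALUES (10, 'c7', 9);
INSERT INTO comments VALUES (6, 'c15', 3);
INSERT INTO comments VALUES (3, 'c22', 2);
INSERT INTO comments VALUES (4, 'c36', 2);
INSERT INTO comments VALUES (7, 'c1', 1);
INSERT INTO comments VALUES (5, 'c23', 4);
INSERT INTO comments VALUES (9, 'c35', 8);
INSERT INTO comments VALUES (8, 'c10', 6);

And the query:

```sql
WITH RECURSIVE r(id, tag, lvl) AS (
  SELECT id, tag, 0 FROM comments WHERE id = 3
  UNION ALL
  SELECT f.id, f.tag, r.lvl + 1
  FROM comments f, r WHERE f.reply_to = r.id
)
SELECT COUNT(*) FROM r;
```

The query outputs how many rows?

5

Base: id=3 (c22) at lvl 0.
Iteration 1: rows with reply_to in {3} -> c15 (id 6, lvl 1).
Iteration 2: rows with reply_to in {6} -> c10 (id 8, lvl 2).
Iteration 3: rows with reply_to in {8} -> c35 (id 9, lvl 3).
Iteration 4: rows with reply_to in {9} -> c7 (id 10, lvl 4).
Iteration 5: no rows with reply_to in {10}; recursion stops.
Total rows emitted: 5.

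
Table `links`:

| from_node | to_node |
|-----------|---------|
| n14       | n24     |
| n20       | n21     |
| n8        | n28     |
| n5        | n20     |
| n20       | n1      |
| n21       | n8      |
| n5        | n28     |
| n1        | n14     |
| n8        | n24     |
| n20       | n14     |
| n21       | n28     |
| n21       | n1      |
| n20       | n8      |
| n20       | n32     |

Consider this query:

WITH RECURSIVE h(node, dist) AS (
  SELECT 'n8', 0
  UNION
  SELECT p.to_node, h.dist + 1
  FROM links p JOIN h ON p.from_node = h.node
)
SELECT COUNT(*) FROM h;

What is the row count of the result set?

Base: (n8, dist=0).
Iteration 1: edges from {n8} -> (n24, dist=1), (n28, dist=1).
Iteration 2: no outgoing edges from {n24,n28}; recursion stops.
Total rows emitted: 3.

3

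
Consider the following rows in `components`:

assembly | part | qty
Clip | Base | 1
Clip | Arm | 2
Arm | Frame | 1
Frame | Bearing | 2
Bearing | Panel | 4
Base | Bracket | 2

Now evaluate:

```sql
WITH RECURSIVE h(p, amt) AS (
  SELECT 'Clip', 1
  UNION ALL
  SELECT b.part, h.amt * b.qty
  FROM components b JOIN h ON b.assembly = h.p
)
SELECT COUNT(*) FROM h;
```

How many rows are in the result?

Base: (Clip, amt=1).
Iteration 1: components of {Clip} -> Arm = 1*2 = 2, Base = 1*1 = 1.
Iteration 2: components of {Arm,Base} -> Bracket = 1*2 = 2, Frame = 2*1 = 2.
Iteration 3: components of {Bracket,Frame} -> Bearing = 2*2 = 4.
Iteration 4: components of {Bearing} -> Panel = 4*4 = 16.
Iteration 5: no further components; recursion stops.
Total rows emitted: 7.

7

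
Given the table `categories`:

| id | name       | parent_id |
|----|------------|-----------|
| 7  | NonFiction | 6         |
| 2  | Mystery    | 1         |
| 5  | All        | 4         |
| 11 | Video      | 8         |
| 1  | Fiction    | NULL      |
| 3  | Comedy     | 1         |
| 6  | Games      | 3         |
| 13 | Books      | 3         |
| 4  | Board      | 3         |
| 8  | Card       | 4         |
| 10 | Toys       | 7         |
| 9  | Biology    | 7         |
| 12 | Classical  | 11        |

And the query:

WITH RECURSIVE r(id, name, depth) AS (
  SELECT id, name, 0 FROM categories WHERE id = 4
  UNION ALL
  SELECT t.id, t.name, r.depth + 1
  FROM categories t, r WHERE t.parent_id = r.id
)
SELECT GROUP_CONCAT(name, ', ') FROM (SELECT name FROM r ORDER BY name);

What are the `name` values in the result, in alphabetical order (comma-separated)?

Base: id=4 (Board) at depth 0.
Iteration 1: rows with parent_id in {4} -> All (id 5, depth 1), Card (id 8, depth 1).
Iteration 2: rows with parent_id in {5,8} -> Video (id 11, depth 2).
Iteration 3: rows with parent_id in {11} -> Classical (id 12, depth 3).
Iteration 4: no rows with parent_id in {12}; recursion stops.

All, Board, Card, Classical, Video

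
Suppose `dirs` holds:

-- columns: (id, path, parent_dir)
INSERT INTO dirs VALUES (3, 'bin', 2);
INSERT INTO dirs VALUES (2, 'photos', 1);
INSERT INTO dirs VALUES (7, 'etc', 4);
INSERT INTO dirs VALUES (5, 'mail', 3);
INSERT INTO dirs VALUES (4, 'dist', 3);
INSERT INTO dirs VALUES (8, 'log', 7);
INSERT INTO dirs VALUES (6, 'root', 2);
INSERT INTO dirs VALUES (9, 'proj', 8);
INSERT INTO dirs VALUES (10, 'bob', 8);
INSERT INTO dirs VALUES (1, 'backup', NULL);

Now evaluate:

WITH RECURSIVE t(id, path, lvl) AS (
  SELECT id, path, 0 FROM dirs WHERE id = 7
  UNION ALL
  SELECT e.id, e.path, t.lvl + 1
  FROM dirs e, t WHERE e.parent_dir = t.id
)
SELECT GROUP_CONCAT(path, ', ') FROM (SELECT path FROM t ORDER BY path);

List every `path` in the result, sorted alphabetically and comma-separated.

Base: id=7 (etc) at lvl 0.
Iteration 1: rows with parent_dir in {7} -> log (id 8, lvl 1).
Iteration 2: rows with parent_dir in {8} -> proj (id 9, lvl 2), bob (id 10, lvl 2).
Iteration 3: no rows with parent_dir in {9,10}; recursion stops.

bob, etc, log, proj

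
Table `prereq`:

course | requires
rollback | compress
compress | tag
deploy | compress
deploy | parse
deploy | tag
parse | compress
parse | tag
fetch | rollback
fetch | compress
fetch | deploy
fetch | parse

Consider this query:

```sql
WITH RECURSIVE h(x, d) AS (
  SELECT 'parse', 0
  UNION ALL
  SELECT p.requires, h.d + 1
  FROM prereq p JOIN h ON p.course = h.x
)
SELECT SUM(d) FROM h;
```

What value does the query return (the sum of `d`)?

4

Base: (parse, d=0).
Iteration 1: edges from {parse} -> (compress, d=1), (tag, d=1).
Iteration 2: edges from {compress,tag} -> (tag, d=2).
Iteration 3: no outgoing edges from {tag}; recursion stops.
SUM(d) = 0 + 1 + 1 + 2 = 4.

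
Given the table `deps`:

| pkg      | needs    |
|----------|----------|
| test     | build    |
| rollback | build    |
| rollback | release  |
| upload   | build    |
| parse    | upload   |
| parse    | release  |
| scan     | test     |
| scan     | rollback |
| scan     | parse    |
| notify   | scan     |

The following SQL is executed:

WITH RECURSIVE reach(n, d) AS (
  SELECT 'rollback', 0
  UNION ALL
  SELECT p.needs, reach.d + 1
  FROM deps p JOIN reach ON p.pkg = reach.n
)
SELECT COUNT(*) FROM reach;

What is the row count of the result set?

Base: (rollback, d=0).
Iteration 1: edges from {rollback} -> (build, d=1), (release, d=1).
Iteration 2: no outgoing edges from {build,release}; recursion stops.
Total rows emitted: 3.

3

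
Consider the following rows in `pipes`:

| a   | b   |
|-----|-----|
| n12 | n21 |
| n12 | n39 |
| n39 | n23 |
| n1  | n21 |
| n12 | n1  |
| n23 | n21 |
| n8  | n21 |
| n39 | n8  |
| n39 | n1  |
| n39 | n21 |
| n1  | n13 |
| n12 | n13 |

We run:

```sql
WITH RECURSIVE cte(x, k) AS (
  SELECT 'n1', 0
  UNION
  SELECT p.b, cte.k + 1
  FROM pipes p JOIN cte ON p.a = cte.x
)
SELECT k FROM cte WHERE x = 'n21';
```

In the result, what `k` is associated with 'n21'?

Base: (n1, k=0).
Iteration 1: edges from {n1} -> (n13, k=1), (n21, k=1).
Iteration 2: no outgoing edges from {n13,n21}; recursion stops.

1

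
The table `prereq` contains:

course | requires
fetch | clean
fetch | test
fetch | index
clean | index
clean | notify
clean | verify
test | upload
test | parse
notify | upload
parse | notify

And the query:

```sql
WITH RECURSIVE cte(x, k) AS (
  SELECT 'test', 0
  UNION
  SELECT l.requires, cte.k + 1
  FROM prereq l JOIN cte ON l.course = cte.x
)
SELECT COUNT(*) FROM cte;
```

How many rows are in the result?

Base: (test, k=0).
Iteration 1: edges from {test} -> (parse, k=1), (upload, k=1).
Iteration 2: edges from {parse,upload} -> (notify, k=2).
Iteration 3: edges from {notify} -> (upload, k=3).
Iteration 4: no outgoing edges from {upload}; recursion stops.
Total rows emitted: 5.

5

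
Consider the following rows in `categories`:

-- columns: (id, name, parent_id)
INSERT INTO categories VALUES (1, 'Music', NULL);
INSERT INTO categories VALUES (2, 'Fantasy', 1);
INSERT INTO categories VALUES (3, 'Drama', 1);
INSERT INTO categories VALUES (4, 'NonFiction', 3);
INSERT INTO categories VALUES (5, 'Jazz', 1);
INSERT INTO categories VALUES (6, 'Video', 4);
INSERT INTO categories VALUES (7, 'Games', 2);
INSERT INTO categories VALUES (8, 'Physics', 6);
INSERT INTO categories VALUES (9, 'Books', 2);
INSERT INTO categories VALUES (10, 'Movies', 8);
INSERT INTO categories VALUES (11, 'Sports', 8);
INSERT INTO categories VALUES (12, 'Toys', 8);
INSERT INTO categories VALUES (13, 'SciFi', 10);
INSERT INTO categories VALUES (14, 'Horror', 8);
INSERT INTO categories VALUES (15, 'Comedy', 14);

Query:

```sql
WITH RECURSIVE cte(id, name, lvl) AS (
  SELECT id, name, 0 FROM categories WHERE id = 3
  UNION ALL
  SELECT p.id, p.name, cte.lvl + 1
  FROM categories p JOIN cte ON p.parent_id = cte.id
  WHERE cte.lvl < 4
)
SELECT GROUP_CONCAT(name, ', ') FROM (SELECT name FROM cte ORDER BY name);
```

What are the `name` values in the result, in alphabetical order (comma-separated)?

Drama, Horror, Movies, NonFiction, Physics, Sports, Toys, Video

Base: id=3 (Drama) at lvl 0.
Iteration 1: rows with parent_id in {3} -> NonFiction (id 4, lvl 1).
Iteration 2: rows with parent_id in {4} -> Video (id 6, lvl 2).
Iteration 3: rows with parent_id in {6} -> Physics (id 8, lvl 3).
Iteration 4: rows with parent_id in {8} -> Movies (id 10, lvl 4), Sports (id 11, lvl 4), Toys (id 12, lvl 4), Horror (id 14, lvl 4).
Iteration 5: lvl < 4 fails for all current rows; recursion stops.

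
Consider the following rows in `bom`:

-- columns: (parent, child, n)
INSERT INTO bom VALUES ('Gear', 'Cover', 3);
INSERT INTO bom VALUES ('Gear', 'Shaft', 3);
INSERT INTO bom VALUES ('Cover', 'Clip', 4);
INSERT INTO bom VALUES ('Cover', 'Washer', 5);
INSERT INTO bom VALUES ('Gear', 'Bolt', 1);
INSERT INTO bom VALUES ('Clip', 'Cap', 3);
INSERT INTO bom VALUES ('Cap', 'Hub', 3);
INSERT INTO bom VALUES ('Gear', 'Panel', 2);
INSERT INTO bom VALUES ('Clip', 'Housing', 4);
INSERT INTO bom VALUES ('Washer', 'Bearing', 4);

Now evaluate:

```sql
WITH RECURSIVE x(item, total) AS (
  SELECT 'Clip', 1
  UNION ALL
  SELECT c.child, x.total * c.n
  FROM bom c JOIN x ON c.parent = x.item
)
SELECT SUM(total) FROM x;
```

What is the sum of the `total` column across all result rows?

17

Base: (Clip, total=1).
Iteration 1: components of {Clip} -> Cap = 1*3 = 3, Housing = 1*4 = 4.
Iteration 2: components of {Cap,Housing} -> Hub = 3*3 = 9.
Iteration 3: no further components; recursion stops.
SUM(total) = 1 + 3 + 4 + 9 = 17.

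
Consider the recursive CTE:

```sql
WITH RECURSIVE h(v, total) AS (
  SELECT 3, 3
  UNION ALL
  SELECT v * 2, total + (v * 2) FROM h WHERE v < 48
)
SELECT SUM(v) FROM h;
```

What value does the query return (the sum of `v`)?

Base: v=3, total=3.
Iteration 1: 3 < 48 holds -> v = 3 * 2 = 6, total = 3 + 6 = 9.
Iteration 2: 6 < 48 holds -> v = 6 * 2 = 12, total = 9 + 12 = 21.
Iteration 3: 12 < 48 holds -> v = 12 * 2 = 24, total = 21 + 24 = 45.
Iteration 4: 24 < 48 holds -> v = 24 * 2 = 48, total = 45 + 48 = 93.
Iteration 5: 48 < 48 fails; recursion stops.
SUM(v) = 3 + 6 + 12 + 24 + 48 = 93.

93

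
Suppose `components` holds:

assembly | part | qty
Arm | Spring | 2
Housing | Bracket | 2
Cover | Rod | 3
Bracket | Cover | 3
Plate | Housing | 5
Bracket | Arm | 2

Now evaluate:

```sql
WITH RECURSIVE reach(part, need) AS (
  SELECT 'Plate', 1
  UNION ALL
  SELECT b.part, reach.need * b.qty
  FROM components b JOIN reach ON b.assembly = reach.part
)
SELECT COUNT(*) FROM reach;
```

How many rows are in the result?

Base: (Plate, need=1).
Iteration 1: components of {Plate} -> Housing = 1*5 = 5.
Iteration 2: components of {Housing} -> Bracket = 5*2 = 10.
Iteration 3: components of {Bracket} -> Arm = 10*2 = 20, Cover = 10*3 = 30.
Iteration 4: components of {Arm,Cover} -> Rod = 30*3 = 90, Spring = 20*2 = 40.
Iteration 5: no further components; recursion stops.
Total rows emitted: 7.

7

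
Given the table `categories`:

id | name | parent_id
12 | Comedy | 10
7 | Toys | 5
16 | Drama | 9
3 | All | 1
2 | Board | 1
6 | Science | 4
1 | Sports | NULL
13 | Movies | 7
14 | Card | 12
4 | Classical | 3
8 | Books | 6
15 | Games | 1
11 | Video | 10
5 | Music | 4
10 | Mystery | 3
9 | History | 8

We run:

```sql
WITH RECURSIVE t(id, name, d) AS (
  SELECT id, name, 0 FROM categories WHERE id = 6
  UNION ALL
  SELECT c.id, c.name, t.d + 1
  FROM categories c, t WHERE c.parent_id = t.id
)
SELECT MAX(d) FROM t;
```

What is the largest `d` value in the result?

Base: id=6 (Science) at d 0.
Iteration 1: rows with parent_id in {6} -> Books (id 8, d 1).
Iteration 2: rows with parent_id in {8} -> History (id 9, d 2).
Iteration 3: rows with parent_id in {9} -> Drama (id 16, d 3).
Iteration 4: no rows with parent_id in {16}; recursion stops.
d values: 0, 1, 2, 3; the maximum is 3.

3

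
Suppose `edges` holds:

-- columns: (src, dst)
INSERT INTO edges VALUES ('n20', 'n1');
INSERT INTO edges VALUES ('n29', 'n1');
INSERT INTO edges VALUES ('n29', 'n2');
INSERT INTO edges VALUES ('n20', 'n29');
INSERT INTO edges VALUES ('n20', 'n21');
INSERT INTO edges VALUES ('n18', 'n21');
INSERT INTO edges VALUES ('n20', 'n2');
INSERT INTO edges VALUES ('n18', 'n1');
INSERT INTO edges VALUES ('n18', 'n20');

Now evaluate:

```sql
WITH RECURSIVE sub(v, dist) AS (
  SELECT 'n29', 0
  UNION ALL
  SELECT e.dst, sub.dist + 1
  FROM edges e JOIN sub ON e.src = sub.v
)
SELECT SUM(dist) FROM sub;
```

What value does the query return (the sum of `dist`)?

2

Base: (n29, dist=0).
Iteration 1: edges from {n29} -> (n1, dist=1), (n2, dist=1).
Iteration 2: no outgoing edges from {n1,n2}; recursion stops.
SUM(dist) = 0 + 1 + 1 = 2.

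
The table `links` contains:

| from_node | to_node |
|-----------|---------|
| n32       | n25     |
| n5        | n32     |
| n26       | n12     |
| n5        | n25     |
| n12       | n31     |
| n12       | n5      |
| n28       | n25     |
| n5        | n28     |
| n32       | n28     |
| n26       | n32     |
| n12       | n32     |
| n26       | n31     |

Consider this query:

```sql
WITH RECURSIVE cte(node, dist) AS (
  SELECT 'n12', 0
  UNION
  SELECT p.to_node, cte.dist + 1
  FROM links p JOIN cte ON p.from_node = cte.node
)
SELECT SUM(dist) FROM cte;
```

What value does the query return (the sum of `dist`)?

Base: (n12, dist=0).
Iteration 1: edges from {n12} -> (n31, dist=1), (n32, dist=1), (n5, dist=1).
Iteration 2: edges from {n31,n32,n5} -> (n25, dist=2), (n28, dist=2), (n32, dist=2). [UNION drops 2 duplicate row(s)]
Iteration 3: edges from {n25,n28,n32} -> (n25, dist=3), (n28, dist=3). [UNION drops 1 duplicate row(s)]
Iteration 4: edges from {n25,n28} -> (n25, dist=4).
Iteration 5: no outgoing edges from {n25}; recursion stops.
SUM(dist) = 0 + 1 + 1 + 1 + 2 + 2 + 2 + 3 + 3 + 4 = 19.

19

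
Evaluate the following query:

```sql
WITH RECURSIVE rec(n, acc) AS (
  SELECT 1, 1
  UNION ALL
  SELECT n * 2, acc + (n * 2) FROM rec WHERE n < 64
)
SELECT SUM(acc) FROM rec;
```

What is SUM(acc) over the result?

247

Base: n=1, acc=1.
Iteration 1: 1 < 64 holds -> n = 1 * 2 = 2, acc = 1 + 2 = 3.
Iteration 2: 2 < 64 holds -> n = 2 * 2 = 4, acc = 3 + 4 = 7.
Iteration 3: 4 < 64 holds -> n = 4 * 2 = 8, acc = 7 + 8 = 15.
Iteration 4: 8 < 64 holds -> n = 8 * 2 = 16, acc = 15 + 16 = 31.
Iteration 5: 16 < 64 holds -> n = 16 * 2 = 32, acc = 31 + 32 = 63.
Iteration 6: 32 < 64 holds -> n = 32 * 2 = 64, acc = 63 + 64 = 127.
Iteration 7: 64 < 64 fails; recursion stops.
SUM(acc) = 1 + 3 + 7 + 15 + 31 + 63 + 127 = 247.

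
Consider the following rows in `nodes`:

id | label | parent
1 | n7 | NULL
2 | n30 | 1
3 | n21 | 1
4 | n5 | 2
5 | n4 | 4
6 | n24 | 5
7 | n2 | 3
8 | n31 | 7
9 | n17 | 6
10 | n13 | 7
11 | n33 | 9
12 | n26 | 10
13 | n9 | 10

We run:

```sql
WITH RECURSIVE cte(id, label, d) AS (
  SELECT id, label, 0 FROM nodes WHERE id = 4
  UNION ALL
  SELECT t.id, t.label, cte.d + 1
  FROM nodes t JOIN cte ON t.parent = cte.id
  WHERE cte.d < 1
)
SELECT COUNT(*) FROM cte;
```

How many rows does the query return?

2

Base: id=4 (n5) at d 0.
Iteration 1: rows with parent in {4} -> n4 (id 5, d 1).
Iteration 2: d < 1 fails for all current rows; recursion stops.
Total rows emitted: 2.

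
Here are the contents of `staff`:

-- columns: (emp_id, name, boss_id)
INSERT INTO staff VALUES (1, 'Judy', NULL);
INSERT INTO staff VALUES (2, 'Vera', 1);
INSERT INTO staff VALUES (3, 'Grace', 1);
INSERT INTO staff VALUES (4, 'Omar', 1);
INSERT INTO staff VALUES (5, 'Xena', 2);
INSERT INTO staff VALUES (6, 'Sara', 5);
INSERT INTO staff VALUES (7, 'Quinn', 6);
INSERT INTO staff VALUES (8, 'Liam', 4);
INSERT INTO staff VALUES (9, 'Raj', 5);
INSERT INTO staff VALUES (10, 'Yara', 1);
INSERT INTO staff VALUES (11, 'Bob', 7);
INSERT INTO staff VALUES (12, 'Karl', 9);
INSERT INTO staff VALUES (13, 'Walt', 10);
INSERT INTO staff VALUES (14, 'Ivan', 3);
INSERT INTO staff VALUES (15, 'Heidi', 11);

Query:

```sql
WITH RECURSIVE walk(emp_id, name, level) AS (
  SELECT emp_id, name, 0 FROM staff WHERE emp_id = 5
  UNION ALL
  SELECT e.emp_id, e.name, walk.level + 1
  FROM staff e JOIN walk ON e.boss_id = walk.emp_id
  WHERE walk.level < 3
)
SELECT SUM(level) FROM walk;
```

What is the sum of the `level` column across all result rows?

9

Base: emp_id=5 (Xena) at level 0.
Iteration 1: rows with boss_id in {5} -> Sara (id 6, level 1), Raj (id 9, level 1).
Iteration 2: rows with boss_id in {6,9} -> Quinn (id 7, level 2), Karl (id 12, level 2).
Iteration 3: rows with boss_id in {7,12} -> Bob (id 11, level 3).
Iteration 4: level < 3 fails for all current rows; recursion stops.
SUM(level) = 0 + 1 + 1 + 2 + 2 + 3 = 9.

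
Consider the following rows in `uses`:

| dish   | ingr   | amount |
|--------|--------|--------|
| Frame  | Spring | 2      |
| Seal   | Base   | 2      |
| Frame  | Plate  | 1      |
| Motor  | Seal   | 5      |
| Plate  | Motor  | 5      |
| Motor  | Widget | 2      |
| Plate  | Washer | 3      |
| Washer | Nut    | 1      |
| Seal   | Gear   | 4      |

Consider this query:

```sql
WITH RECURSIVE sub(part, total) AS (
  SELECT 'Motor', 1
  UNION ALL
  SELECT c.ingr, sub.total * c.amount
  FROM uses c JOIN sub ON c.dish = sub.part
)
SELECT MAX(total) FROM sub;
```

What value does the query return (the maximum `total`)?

20

Base: (Motor, total=1).
Iteration 1: components of {Motor} -> Seal = 1*5 = 5, Widget = 1*2 = 2.
Iteration 2: components of {Seal,Widget} -> Base = 5*2 = 10, Gear = 5*4 = 20.
Iteration 3: no further components; recursion stops.
total values: 1, 5, 2, 10, 20; the maximum is 20.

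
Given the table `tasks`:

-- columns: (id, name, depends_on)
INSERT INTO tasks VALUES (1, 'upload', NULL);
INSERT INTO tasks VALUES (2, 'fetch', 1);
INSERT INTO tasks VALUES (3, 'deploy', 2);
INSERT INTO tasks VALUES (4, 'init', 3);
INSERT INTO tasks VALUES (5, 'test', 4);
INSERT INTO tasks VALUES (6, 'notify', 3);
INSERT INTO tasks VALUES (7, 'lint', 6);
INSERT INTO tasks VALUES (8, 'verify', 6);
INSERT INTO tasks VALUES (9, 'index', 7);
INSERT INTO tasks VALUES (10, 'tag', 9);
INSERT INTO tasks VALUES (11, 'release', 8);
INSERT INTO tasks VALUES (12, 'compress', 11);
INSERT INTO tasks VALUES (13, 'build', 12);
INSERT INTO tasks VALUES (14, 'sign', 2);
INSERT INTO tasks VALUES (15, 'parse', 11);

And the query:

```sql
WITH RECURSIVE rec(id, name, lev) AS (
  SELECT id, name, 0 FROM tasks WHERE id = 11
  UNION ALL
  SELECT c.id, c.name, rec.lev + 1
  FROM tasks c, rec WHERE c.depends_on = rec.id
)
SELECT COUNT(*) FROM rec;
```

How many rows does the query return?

4

Base: id=11 (release) at lev 0.
Iteration 1: rows with depends_on in {11} -> compress (id 12, lev 1), parse (id 15, lev 1).
Iteration 2: rows with depends_on in {12,15} -> build (id 13, lev 2).
Iteration 3: no rows with depends_on in {13}; recursion stops.
Total rows emitted: 4.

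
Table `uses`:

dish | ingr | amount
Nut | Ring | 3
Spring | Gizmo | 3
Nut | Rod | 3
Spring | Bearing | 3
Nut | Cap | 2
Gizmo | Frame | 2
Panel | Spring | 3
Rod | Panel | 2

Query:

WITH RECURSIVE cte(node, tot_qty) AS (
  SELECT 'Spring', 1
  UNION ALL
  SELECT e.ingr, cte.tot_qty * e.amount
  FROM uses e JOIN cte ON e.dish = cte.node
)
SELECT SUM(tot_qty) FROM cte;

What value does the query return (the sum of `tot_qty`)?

Base: (Spring, tot_qty=1).
Iteration 1: components of {Spring} -> Bearing = 1*3 = 3, Gizmo = 1*3 = 3.
Iteration 2: components of {Bearing,Gizmo} -> Frame = 3*2 = 6.
Iteration 3: no further components; recursion stops.
SUM(tot_qty) = 1 + 3 + 3 + 6 = 13.

13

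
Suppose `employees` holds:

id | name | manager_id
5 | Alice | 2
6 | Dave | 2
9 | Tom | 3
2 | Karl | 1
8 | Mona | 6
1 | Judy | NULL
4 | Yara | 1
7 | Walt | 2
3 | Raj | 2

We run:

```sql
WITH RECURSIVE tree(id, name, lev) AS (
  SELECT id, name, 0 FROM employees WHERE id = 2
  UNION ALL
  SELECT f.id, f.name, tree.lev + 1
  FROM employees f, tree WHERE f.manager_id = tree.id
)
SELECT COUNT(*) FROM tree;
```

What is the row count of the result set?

Base: id=2 (Karl) at lev 0.
Iteration 1: rows with manager_id in {2} -> Raj (id 3, lev 1), Alice (id 5, lev 1), Dave (id 6, lev 1), Walt (id 7, lev 1).
Iteration 2: rows with manager_id in {3,5,6,7} -> Mona (id 8, lev 2), Tom (id 9, lev 2).
Iteration 3: no rows with manager_id in {8,9}; recursion stops.
Total rows emitted: 7.

7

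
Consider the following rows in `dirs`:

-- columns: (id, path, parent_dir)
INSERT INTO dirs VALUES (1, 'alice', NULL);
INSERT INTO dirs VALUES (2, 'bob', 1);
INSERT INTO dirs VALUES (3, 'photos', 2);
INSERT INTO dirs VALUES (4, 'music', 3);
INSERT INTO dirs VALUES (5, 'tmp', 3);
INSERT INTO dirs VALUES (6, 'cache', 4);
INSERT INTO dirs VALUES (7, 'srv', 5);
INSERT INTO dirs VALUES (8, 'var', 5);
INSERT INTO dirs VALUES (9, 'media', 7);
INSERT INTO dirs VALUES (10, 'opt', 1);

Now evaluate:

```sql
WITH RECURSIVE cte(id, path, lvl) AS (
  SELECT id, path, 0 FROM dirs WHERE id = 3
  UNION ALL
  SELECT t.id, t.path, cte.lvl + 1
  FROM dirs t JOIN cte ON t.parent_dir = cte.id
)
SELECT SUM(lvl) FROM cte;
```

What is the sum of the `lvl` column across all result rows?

Base: id=3 (photos) at lvl 0.
Iteration 1: rows with parent_dir in {3} -> music (id 4, lvl 1), tmp (id 5, lvl 1).
Iteration 2: rows with parent_dir in {4,5} -> cache (id 6, lvl 2), srv (id 7, lvl 2), var (id 8, lvl 2).
Iteration 3: rows with parent_dir in {6,7,8} -> media (id 9, lvl 3).
Iteration 4: no rows with parent_dir in {9}; recursion stops.
SUM(lvl) = 0 + 1 + 1 + 2 + 2 + 2 + 3 = 11.

11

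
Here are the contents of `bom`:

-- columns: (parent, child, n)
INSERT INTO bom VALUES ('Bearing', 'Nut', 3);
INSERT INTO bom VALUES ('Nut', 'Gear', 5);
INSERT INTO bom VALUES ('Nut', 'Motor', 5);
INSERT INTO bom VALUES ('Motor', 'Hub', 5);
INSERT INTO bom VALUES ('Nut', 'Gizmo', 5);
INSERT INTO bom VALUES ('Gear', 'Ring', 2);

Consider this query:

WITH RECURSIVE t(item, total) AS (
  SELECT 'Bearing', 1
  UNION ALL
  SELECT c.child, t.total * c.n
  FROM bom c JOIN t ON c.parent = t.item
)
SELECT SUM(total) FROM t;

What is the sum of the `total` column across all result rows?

Base: (Bearing, total=1).
Iteration 1: components of {Bearing} -> Nut = 1*3 = 3.
Iteration 2: components of {Nut} -> Gear = 3*5 = 15, Gizmo = 3*5 = 15, Motor = 3*5 = 15.
Iteration 3: components of {Gear,Gizmo,Motor} -> Hub = 15*5 = 75, Ring = 15*2 = 30.
Iteration 4: no further components; recursion stops.
SUM(total) = 1 + 3 + 15 + 15 + 15 + 30 + 75 = 154.

154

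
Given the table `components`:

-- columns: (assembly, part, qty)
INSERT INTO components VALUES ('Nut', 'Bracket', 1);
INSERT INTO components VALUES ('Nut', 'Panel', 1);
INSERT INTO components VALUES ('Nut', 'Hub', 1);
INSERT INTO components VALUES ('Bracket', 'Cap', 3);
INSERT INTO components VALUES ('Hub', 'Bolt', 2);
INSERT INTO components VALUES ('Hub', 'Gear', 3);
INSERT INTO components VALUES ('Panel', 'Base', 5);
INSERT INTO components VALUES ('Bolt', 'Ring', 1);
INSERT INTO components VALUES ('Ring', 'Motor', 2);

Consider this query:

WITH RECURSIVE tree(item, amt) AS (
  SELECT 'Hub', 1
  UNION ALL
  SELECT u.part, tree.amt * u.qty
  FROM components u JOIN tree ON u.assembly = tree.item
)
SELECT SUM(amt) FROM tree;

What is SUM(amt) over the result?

12

Base: (Hub, amt=1).
Iteration 1: components of {Hub} -> Bolt = 1*2 = 2, Gear = 1*3 = 3.
Iteration 2: components of {Bolt,Gear} -> Ring = 2*1 = 2.
Iteration 3: components of {Ring} -> Motor = 2*2 = 4.
Iteration 4: no further components; recursion stops.
SUM(amt) = 1 + 2 + 3 + 2 + 4 = 12.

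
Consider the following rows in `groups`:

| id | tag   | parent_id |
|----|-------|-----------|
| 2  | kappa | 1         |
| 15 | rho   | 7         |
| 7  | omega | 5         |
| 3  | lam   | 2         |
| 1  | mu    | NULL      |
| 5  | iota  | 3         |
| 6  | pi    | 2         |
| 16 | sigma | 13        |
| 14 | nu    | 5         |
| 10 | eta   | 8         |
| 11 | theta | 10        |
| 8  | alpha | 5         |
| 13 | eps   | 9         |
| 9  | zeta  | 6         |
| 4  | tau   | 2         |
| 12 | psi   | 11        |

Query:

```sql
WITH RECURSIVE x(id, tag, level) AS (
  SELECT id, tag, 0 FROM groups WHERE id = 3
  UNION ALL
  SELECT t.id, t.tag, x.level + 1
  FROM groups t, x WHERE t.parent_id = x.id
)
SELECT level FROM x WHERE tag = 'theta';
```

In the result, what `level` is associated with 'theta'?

Base: id=3 (lam) at level 0.
Iteration 1: rows with parent_id in {3} -> iota (id 5, level 1).
Iteration 2: rows with parent_id in {5} -> omega (id 7, level 2), alpha (id 8, level 2), nu (id 14, level 2).
Iteration 3: rows with parent_id in {7,8,14} -> eta (id 10, level 3), rho (id 15, level 3).
Iteration 4: rows with parent_id in {10,15} -> theta (id 11, level 4).
Iteration 5: rows with parent_id in {11} -> psi (id 12, level 5).
Iteration 6: no rows with parent_id in {12}; recursion stops.

4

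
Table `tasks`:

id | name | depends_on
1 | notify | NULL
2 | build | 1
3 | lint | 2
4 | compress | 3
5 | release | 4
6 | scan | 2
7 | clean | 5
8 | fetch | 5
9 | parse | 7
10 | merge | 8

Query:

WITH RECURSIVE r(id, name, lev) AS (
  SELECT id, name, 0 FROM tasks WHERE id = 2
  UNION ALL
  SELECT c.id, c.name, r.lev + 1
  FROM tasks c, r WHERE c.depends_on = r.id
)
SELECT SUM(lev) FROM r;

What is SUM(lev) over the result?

25

Base: id=2 (build) at lev 0.
Iteration 1: rows with depends_on in {2} -> lint (id 3, lev 1), scan (id 6, lev 1).
Iteration 2: rows with depends_on in {3,6} -> compress (id 4, lev 2).
Iteration 3: rows with depends_on in {4} -> release (id 5, lev 3).
Iteration 4: rows with depends_on in {5} -> clean (id 7, lev 4), fetch (id 8, lev 4).
Iteration 5: rows with depends_on in {7,8} -> parse (id 9, lev 5), merge (id 10, lev 5).
Iteration 6: no rows with depends_on in {9,10}; recursion stops.
SUM(lev) = 0 + 1 + 1 + 2 + 3 + 4 + 4 + 5 + 5 = 25.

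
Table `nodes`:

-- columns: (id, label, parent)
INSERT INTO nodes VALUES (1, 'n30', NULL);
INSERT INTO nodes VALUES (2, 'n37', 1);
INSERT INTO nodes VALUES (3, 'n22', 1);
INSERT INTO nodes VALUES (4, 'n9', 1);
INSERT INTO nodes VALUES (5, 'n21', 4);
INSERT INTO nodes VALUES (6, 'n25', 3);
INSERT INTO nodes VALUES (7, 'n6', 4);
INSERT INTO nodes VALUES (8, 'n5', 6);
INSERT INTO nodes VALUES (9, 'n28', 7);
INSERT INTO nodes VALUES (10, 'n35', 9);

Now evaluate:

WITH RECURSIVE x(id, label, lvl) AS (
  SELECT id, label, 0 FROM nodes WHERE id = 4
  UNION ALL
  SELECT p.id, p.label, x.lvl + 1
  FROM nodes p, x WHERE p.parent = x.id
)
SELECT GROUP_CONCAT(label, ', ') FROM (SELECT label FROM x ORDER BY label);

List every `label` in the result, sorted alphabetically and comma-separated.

n21, n28, n35, n6, n9

Base: id=4 (n9) at lvl 0.
Iteration 1: rows with parent in {4} -> n21 (id 5, lvl 1), n6 (id 7, lvl 1).
Iteration 2: rows with parent in {5,7} -> n28 (id 9, lvl 2).
Iteration 3: rows with parent in {9} -> n35 (id 10, lvl 3).
Iteration 4: no rows with parent in {10}; recursion stops.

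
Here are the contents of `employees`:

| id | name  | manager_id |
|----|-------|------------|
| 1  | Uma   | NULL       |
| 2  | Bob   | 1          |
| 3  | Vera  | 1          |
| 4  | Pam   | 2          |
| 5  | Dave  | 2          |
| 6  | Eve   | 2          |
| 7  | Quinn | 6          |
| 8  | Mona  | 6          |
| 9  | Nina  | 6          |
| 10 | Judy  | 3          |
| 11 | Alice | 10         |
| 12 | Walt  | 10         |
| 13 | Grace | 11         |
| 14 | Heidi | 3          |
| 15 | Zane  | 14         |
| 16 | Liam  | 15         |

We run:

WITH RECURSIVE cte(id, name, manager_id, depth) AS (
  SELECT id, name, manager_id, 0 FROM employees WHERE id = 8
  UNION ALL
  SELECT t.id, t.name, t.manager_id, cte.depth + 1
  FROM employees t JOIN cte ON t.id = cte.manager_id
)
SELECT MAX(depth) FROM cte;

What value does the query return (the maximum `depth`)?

3

Base: id=8 (Mona), manager_id=6, depth 0.
Iteration 1: join on id=6 -> Eve (id 6, manager_id=2, depth 1).
Iteration 2: join on id=2 -> Bob (id 2, manager_id=1, depth 2).
Iteration 3: join on id=1 -> Uma (id 1, manager_id=NULL, depth 3).
Iteration 4: manager_id is NULL; no match; recursion stops.
depth values: 0, 1, 2, 3; the maximum is 3.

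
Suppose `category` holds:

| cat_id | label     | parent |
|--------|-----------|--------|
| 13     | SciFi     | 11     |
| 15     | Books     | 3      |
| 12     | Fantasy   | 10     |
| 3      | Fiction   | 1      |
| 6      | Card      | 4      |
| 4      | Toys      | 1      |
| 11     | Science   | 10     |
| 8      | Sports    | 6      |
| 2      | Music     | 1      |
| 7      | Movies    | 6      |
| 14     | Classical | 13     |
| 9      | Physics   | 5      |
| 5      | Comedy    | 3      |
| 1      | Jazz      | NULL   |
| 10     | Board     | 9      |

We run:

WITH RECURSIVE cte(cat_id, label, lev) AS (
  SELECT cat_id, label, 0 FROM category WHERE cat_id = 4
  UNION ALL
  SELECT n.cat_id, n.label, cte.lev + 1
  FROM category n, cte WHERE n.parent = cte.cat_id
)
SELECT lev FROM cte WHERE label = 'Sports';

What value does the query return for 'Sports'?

2

Base: cat_id=4 (Toys) at lev 0.
Iteration 1: rows with parent in {4} -> Card (id 6, lev 1).
Iteration 2: rows with parent in {6} -> Movies (id 7, lev 2), Sports (id 8, lev 2).
Iteration 3: no rows with parent in {7,8}; recursion stops.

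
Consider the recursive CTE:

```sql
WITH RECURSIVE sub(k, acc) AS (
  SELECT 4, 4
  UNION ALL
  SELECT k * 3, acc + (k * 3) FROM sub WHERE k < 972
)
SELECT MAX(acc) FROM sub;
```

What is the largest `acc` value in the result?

Base: k=4, acc=4.
Iteration 1: 4 < 972 holds -> k = 4 * 3 = 12, acc = 4 + 12 = 16.
Iteration 2: 12 < 972 holds -> k = 12 * 3 = 36, acc = 16 + 36 = 52.
Iteration 3: 36 < 972 holds -> k = 36 * 3 = 108, acc = 52 + 108 = 160.
Iteration 4: 108 < 972 holds -> k = 108 * 3 = 324, acc = 160 + 324 = 484.
Iteration 5: 324 < 972 holds -> k = 324 * 3 = 972, acc = 484 + 972 = 1456.
Iteration 6: 972 < 972 fails; recursion stops.
acc values: 4, 16, 52, 160, 484, 1456; the maximum is 1456.

1456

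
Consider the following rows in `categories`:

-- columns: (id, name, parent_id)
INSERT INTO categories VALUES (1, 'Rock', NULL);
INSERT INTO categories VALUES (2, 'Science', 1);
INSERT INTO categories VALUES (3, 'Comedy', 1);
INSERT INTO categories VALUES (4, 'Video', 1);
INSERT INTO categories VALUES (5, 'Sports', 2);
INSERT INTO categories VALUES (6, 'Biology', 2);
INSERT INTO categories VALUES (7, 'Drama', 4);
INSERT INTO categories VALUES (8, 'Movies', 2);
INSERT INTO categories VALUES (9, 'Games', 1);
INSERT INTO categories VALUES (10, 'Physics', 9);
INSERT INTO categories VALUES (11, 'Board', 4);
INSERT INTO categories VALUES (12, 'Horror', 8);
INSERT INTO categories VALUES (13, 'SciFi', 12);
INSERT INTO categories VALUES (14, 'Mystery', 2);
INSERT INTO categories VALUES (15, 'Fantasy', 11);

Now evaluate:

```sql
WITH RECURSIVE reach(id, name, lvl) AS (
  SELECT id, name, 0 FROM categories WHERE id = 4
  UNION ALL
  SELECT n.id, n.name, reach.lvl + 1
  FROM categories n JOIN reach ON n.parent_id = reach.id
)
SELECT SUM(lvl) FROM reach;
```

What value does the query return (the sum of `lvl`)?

Base: id=4 (Video) at lvl 0.
Iteration 1: rows with parent_id in {4} -> Drama (id 7, lvl 1), Board (id 11, lvl 1).
Iteration 2: rows with parent_id in {7,11} -> Fantasy (id 15, lvl 2).
Iteration 3: no rows with parent_id in {15}; recursion stops.
SUM(lvl) = 0 + 1 + 1 + 2 = 4.

4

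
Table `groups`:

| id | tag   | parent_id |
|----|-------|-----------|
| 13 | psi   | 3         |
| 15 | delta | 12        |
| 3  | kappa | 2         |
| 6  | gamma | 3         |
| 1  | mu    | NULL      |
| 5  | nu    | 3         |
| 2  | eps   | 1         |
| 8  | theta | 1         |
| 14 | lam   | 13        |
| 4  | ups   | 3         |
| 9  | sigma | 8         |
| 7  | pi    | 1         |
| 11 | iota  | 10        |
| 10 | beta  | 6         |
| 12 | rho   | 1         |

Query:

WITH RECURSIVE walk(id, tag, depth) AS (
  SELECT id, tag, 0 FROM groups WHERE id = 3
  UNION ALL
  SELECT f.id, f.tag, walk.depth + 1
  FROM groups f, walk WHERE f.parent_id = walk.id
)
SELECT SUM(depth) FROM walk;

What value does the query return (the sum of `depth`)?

11

Base: id=3 (kappa) at depth 0.
Iteration 1: rows with parent_id in {3} -> ups (id 4, depth 1), nu (id 5, depth 1), gamma (id 6, depth 1), psi (id 13, depth 1).
Iteration 2: rows with parent_id in {4,5,6,13} -> beta (id 10, depth 2), lam (id 14, depth 2).
Iteration 3: rows with parent_id in {10,14} -> iota (id 11, depth 3).
Iteration 4: no rows with parent_id in {11}; recursion stops.
SUM(depth) = 0 + 1 + 1 + 1 + 1 + 2 + 2 + 3 = 11.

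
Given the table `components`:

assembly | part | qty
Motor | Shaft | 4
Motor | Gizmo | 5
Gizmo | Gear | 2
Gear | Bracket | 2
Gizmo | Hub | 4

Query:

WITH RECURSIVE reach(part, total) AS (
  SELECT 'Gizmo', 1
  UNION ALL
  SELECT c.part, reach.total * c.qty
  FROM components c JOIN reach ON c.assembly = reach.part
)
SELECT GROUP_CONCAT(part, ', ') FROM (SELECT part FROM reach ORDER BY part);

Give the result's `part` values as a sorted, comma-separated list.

Bracket, Gear, Gizmo, Hub

Base: (Gizmo, total=1).
Iteration 1: components of {Gizmo} -> Gear = 1*2 = 2, Hub = 1*4 = 4.
Iteration 2: components of {Gear,Hub} -> Bracket = 2*2 = 4.
Iteration 3: no further components; recursion stops.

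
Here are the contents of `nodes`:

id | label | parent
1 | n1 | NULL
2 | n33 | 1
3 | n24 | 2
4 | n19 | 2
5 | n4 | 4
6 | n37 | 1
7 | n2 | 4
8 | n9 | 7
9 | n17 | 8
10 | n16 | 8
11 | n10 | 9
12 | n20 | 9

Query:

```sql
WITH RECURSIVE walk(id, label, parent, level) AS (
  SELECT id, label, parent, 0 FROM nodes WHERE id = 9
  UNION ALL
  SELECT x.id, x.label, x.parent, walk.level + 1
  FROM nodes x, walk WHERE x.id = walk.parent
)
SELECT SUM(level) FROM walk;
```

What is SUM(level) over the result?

Base: id=9 (n17), parent=8, level 0.
Iteration 1: join on id=8 -> n9 (id 8, parent=7, level 1).
Iteration 2: join on id=7 -> n2 (id 7, parent=4, level 2).
Iteration 3: join on id=4 -> n19 (id 4, parent=2, level 3).
Iteration 4: join on id=2 -> n33 (id 2, parent=1, level 4).
Iteration 5: join on id=1 -> n1 (id 1, parent=NULL, level 5).
Iteration 6: parent is NULL; no match; recursion stops.
SUM(level) = 0 + 1 + 2 + 3 + 4 + 5 = 15.

15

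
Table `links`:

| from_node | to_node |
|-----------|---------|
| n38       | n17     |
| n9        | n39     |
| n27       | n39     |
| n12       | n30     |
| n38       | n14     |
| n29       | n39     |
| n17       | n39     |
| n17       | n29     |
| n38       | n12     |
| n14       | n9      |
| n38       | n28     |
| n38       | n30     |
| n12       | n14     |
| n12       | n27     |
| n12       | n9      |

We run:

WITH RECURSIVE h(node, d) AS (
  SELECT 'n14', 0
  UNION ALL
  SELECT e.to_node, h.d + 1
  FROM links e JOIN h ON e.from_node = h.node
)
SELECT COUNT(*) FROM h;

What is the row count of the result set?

3

Base: (n14, d=0).
Iteration 1: edges from {n14} -> (n9, d=1).
Iteration 2: edges from {n9} -> (n39, d=2).
Iteration 3: no outgoing edges from {n39}; recursion stops.
Total rows emitted: 3.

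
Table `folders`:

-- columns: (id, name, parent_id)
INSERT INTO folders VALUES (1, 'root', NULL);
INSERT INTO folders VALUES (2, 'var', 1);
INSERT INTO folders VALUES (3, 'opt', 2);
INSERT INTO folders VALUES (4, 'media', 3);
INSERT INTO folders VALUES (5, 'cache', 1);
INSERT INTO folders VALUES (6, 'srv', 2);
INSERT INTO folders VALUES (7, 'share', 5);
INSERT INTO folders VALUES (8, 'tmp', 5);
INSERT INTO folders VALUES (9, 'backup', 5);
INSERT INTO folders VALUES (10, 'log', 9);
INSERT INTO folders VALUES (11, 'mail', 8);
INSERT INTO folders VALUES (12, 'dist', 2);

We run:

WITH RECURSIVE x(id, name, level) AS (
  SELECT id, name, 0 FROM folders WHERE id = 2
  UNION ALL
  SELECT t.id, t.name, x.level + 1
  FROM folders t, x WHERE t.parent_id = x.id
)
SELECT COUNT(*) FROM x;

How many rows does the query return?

5

Base: id=2 (var) at level 0.
Iteration 1: rows with parent_id in {2} -> opt (id 3, level 1), srv (id 6, level 1), dist (id 12, level 1).
Iteration 2: rows with parent_id in {3,6,12} -> media (id 4, level 2).
Iteration 3: no rows with parent_id in {4}; recursion stops.
Total rows emitted: 5.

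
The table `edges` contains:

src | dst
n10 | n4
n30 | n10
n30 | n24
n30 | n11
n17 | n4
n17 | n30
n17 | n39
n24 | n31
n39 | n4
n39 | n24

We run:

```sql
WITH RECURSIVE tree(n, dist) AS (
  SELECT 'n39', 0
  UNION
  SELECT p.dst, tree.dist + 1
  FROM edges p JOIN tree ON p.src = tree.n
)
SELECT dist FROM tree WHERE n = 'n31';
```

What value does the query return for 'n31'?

Base: (n39, dist=0).
Iteration 1: edges from {n39} -> (n24, dist=1), (n4, dist=1).
Iteration 2: edges from {n24,n4} -> (n31, dist=2).
Iteration 3: no outgoing edges from {n31}; recursion stops.

2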